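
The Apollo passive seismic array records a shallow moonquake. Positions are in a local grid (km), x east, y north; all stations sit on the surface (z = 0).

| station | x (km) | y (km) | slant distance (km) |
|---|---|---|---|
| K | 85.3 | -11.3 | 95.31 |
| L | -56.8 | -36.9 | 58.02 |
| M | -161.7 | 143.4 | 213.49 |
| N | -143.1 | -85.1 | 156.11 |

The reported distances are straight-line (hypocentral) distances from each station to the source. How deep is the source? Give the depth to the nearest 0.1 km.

11.0 km

Each station gives a sphere (x−x_i)² + (y−y_i)² + z² = d_i² (stations at z=0).
Subtracting the K sphere from L and M: z² cancels, leaving linear equations in x and y:
-284.2 x − 51.2 y = 2901.75
-494.0 x + 309.4 y = 2812.69
Solving: x ≈ -9.201, y ≈ -5.600 km (keep extra digits for the depth step; rounded: -9.2, -5.6).
Then from the K sphere: z² = 95.31² − (x − 85.3)² − (y + 11.3)² with x = -9.201, y = -5.600, so z ≈ 11.003 ≈ 11.0 km.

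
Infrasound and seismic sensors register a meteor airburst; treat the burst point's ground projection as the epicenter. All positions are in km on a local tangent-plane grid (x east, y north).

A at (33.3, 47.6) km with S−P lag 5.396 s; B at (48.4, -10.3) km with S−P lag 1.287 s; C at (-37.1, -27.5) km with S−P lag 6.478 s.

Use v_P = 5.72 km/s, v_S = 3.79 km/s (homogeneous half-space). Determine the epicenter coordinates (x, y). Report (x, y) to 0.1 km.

34.2 km east, -13.0 km north

Distance from S−P lag: d = Δt · v_P v_S / (v_P − v_S) = Δt · (5.72·3.79)/(5.72−3.79) ≈ 11.2325·Δt.
So d_A = 60.61, d_B = 14.46, d_C = 72.76 km.
Circle about each station: (x − 33.3)² + (y − 47.6)² = 60.61²; (x − 48.4)² + (y + 10.3)² = 14.46²; (x + 37.1)² + (y + 27.5)² = 72.76².
Subtracting pairs of circle equations eliminates x²+y² and gives linear equations (the radical axes):
30.2 x − 115.8 y = 2538.48
-140.8 x − 150.2 y = -2862.44
Solving the 2×2 system: x ≈ 34.2, y ≈ -13.0 km.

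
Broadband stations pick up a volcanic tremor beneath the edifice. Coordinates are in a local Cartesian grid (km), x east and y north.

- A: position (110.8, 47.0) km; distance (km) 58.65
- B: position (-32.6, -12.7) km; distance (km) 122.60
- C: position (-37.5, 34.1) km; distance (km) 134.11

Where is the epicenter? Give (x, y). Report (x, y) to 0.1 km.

Circle about each station: (x − 110.8)² + (y − 47.0)² = 58.65²; (x + 32.6)² + (y + 12.7)² = 122.60²; (x + 37.5)² + (y − 34.1)² = 134.11².
Subtracting the A equation from the B and C equations removes the quadratic terms:
-286.8 x − 119.4 y = -24852.53
-296.6 x − 25.8 y = -26462.25
Solving the 2×2 system: x ≈ 89.9, y ≈ -7.8 km.
Check against A (with the unrounded x, y): √((x − 110.8)²+(y − 47.0)²) = 58.64 ≈ 58.65 km. ✓

(89.9, -7.8)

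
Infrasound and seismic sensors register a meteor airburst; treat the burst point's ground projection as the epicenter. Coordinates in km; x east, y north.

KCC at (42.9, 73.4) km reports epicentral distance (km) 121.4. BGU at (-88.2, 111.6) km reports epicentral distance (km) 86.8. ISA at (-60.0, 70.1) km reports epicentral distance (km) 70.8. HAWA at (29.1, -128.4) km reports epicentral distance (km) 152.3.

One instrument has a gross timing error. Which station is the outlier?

Solve using three stations at a time. Using KCC, ISA, HAWA (subtract circle equations pairwise → linear system) gives (x, y) ≈ (-53.5, -0.4).
Distances from that point to each station vs reported:
  KCC: calculated 121.4 vs reported 121.4 → residual 0.0 km
  BGU: calculated 117.3 vs reported 86.8 → residual 30.5 km
  ISA: calculated 70.8 vs reported 70.8 → residual 0.0 km
  HAWA: calculated 152.3 vs reported 152.3 → residual 0.0 km
KCC, ISA, HAWA are mutually consistent (residuals ≈ 0); BGU is off by 30.5 km.

BGU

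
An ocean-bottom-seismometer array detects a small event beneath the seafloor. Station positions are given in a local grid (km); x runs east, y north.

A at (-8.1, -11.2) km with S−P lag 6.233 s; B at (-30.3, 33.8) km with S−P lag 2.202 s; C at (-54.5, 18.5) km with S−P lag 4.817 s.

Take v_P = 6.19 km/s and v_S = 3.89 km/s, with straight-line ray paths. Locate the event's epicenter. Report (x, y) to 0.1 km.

(-18.0, 53.3)

Distance from S−P lag: d = Δt · v_P v_S / (v_P − v_S) = Δt · (6.19·3.89)/(6.19−3.89) ≈ 10.4692·Δt.
So d_A = 65.25, d_B = 23.05, d_C = 50.43 km.
Circle about each station: (x + 8.1)² + (y + 11.2)² = 65.25²; (x + 30.3)² + (y − 33.8)² = 23.05²; (x + 54.5)² + (y − 18.5)² = 50.43².
Subtracting the A equation from the B and C equations removes the quadratic terms:
-44.4 x + 90.0 y = 5595.74
-92.8 x + 59.4 y = 4835.83
Solving the 2×2 system: x ≈ -18.0, y ≈ 53.3 km.
Check against A (with the unrounded x, y): √((x + 8.1)²+(y + 11.2)²) = 65.25 ≈ 65.25 km. ✓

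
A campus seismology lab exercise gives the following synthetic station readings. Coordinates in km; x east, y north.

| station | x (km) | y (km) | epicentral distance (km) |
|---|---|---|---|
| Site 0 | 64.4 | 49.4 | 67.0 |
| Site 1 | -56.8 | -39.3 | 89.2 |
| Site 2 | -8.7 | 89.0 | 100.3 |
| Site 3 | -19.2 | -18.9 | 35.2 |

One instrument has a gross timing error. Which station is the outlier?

Site 3

Solve using three stations at a time. Using Site 0, Site 1, Site 2 (subtract circle equations pairwise → linear system) gives (x, y) ≈ (25.6, -5.2).
Distances from that point to each station vs reported:
  Site 0: calculated 67.0 vs reported 67.0 → residual 0.0 km
  Site 1: calculated 89.2 vs reported 89.2 → residual 0.0 km
  Site 2: calculated 100.3 vs reported 100.3 → residual 0.0 km
  Site 3: calculated 46.9 vs reported 35.2 → residual 11.7 km
Site 0, Site 1, Site 2 are mutually consistent (residuals ≈ 0); Site 3 is off by 11.7 km.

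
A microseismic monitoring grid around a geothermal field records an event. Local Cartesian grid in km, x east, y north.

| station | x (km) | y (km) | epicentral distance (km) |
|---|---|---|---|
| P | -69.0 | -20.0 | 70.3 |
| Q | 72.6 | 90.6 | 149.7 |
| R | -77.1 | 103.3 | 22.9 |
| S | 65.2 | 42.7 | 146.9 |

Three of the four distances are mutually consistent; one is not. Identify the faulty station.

Solve using three stations at a time. Using Q, R, S (subtract circle equations pairwise → linear system) gives (x, y) ≈ (-76.7, 80.5).
Distances from that point to each station vs reported:
  P: calculated 100.8 vs reported 70.3 → residual 30.5 km
  Q: calculated 149.7 vs reported 149.7 → residual 0.0 km
  R: calculated 22.8 vs reported 22.9 → residual 0.1 km
  S: calculated 146.9 vs reported 146.9 → residual 0.0 km
Q, R, S are mutually consistent (residuals ≈ 0); P is off by 30.5 km.

P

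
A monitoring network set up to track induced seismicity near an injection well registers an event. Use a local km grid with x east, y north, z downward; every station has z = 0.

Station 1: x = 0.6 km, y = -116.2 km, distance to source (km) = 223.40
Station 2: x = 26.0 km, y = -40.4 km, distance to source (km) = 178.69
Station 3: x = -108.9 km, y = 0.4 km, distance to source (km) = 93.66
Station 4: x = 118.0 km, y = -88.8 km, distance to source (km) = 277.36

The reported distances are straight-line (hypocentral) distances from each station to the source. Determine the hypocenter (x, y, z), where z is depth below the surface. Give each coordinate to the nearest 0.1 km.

Each station gives a sphere (x−x_i)² + (y−y_i)² + z² = d_i² (stations at z=0).
Subtracting the Station 1 sphere from Station 2 and Station 3: z² cancels, leaving linear equations in x and y:
50.8 x + 151.6 y = 6782.80
-219.0 x + 233.2 y = 39491.93
Solving: x ≈ -97.792, y ≈ 77.511 km (keep extra digits for the depth step; rounded: -97.8, 77.5).
Then from the Station 1 sphere: z² = 223.40² − (x − 0.6)² − (y + 116.2)² with x = -97.792, y = 77.511, so z ≈ 51.987 ≈ 52.0 km.

(-97.8, 77.5, 52.0)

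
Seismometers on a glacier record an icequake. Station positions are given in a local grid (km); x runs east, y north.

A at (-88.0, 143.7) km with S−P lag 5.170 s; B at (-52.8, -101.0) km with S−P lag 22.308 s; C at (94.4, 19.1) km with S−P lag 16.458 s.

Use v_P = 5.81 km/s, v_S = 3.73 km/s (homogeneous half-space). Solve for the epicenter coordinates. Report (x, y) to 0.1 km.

x ≈ -35.7 km, y ≈ 130.8 km

Distance from S−P lag: d = Δt · v_P v_S / (v_P − v_S) = Δt · (5.81·3.73)/(5.81−3.73) ≈ 10.4189·Δt.
So d_A = 53.87, d_B = 232.42, d_C = 171.47 km.
Circle about each station: (x + 88.0)² + (y − 143.7)² = 53.87²; (x + 52.8)² + (y + 101.0)² = 232.42²; (x − 94.4)² + (y − 19.1)² = 171.47².
Subtracting the A equation from the B and C equations removes the quadratic terms:
70.4 x − 489.4 y = -66521.93
364.8 x − 249.2 y = -45617.50
Solving the 2×2 system: x ≈ -35.7, y ≈ 130.8 km.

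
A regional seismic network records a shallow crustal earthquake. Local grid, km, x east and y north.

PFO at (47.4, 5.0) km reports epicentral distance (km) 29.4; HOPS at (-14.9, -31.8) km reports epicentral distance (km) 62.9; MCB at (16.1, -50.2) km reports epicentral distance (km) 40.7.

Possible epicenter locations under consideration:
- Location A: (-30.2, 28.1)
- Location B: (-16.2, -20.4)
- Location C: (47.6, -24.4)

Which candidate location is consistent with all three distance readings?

Location C

For each candidate, compare |candidate − station| to the reported distance:
Location A: residuals PFO 51.6, HOPS 1.1, MCB 50.3 → max 51.6 km
Location B: residuals PFO 39.1, HOPS 51.4, MCB 3.2 → max 51.4 km
Location C: residuals PFO 0.0, HOPS 0.0, MCB 0.0 → max 0.0 km
Only Location C has all residuals ≈ 0.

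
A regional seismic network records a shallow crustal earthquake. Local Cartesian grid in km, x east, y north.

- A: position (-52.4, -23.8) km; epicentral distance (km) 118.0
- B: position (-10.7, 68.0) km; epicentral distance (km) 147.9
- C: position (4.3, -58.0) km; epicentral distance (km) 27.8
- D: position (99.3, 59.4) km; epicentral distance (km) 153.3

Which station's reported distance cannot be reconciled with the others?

Solve using three stations at a time. Using B, C, D (subtract circle equations pairwise → linear system) gives (x, y) ≈ (26.0, -75.3).
Distances from that point to each station vs reported:
  A: calculated 93.8 vs reported 118.0 → residual 24.2 km
  B: calculated 147.9 vs reported 147.9 → residual 0.0 km
  C: calculated 27.8 vs reported 27.8 → residual 0.0 km
  D: calculated 153.3 vs reported 153.3 → residual 0.0 km
B, C, D are mutually consistent (residuals ≈ 0); A is off by 24.2 km.

A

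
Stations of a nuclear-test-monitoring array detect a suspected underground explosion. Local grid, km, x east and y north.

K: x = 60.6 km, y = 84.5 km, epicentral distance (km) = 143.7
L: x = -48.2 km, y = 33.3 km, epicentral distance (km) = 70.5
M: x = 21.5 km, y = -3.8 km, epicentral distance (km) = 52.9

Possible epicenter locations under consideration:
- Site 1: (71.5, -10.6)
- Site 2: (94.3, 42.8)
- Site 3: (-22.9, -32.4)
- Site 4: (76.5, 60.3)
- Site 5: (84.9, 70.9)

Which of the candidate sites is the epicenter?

Site 3

For each candidate, compare |candidate − station| to the reported distance:
Site 1: residuals K 48.0, L 57.0, M 2.4 → max 57.0 km
Site 2: residuals K 90.1, L 72.3, M 33.5 → max 90.1 km
Site 3: residuals K 0.0, L 0.1, M 0.1 → max 0.1 km
Site 4: residuals K 114.7, L 57.1, M 31.6 → max 114.7 km
Site 5: residuals K 115.9, L 67.8, M 45.1 → max 115.9 km
Only Site 3 has all residuals ≈ 0.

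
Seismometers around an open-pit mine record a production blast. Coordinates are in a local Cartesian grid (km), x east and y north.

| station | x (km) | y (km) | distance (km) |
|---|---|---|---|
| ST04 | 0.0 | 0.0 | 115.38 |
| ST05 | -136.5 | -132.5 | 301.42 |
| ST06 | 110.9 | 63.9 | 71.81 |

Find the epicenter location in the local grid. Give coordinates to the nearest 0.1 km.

51.0 km east, 103.5 km north

Circle about each station: x² + y² = 115.38²; (x + 136.5)² + (y + 132.5)² = 301.42²; (x − 110.9)² + (y − 63.9)² = 71.81².
Subtracting the ST04 equation from the ST05 and ST06 equations removes the quadratic terms:
-273.0 x − 265.0 y = -41352.97
221.8 x + 127.8 y = 24537.89
Solving the 2×2 system: x ≈ 51.0, y ≈ 103.5 km.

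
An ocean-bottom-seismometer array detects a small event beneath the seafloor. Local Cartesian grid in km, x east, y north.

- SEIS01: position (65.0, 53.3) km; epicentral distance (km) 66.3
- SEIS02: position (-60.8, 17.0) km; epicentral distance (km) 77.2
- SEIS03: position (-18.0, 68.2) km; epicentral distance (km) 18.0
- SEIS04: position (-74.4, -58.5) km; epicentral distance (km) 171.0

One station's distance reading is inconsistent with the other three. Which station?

Solve using three stations at a time. Using SEIS01, SEIS02, SEIS03 (subtract circle equations pairwise → linear system) gives (x, y) ≈ (-0.3, 64.9).
Distances from that point to each station vs reported:
  SEIS01: calculated 66.3 vs reported 66.3 → residual 0.0 km
  SEIS02: calculated 77.2 vs reported 77.2 → residual 0.0 km
  SEIS03: calculated 18.0 vs reported 18.0 → residual 0.0 km
  SEIS04: calculated 144.0 vs reported 171.0 → residual 27.0 km
SEIS01, SEIS02, SEIS03 are mutually consistent (residuals ≈ 0); SEIS04 is off by 27.0 km.

SEIS04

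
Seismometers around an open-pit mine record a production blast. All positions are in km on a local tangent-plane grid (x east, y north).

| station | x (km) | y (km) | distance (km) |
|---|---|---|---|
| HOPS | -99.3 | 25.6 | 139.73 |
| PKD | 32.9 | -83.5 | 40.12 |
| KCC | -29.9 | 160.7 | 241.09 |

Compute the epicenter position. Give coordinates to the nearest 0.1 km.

-7.0 km east, -79.3 km north

Circle about each station: (x + 99.3)² + (y − 25.6)² = 139.73²; (x − 32.9)² + (y + 83.5)² = 40.12²; (x + 29.9)² + (y − 160.7)² = 241.09².
Subtracting pairs of circle equations eliminates x²+y² and gives linear equations (the radical axes):
264.4 x − 218.2 y = 15453.67
138.8 x + 270.2 y = -22397.27
Solving the 2×2 system: x ≈ -7.0, y ≈ -79.3 km.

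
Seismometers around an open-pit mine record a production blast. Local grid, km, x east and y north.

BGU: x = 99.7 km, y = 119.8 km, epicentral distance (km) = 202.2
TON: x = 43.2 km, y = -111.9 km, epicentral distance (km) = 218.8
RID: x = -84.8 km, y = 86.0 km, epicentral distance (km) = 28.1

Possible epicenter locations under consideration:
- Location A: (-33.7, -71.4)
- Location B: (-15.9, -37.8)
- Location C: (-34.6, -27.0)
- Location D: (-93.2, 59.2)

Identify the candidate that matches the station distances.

Location D

For each candidate, compare |candidate − station| to the reported distance:
Location A: residuals BGU 30.9, TON 131.9, RID 137.4 → max 137.4 km
Location B: residuals BGU 6.7, TON 124.0, RID 113.6 → max 124.0 km
Location C: residuals BGU 3.2, TON 103.6, RID 95.5 → max 103.6 km
Location D: residuals BGU 0.0, TON 0.0, RID 0.0 → max 0.0 km
Only Location D has all residuals ≈ 0.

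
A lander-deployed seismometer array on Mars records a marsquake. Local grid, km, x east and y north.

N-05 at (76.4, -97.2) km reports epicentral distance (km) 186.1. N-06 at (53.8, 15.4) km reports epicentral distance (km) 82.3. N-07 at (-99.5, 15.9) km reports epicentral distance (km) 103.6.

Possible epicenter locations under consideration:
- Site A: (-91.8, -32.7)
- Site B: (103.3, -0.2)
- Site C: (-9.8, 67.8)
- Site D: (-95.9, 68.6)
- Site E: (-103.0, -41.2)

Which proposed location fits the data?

For each candidate, compare |candidate − station| to the reported distance:
Site A: residuals N-05 6.0, N-06 71.0, N-07 54.4 → max 71.0 km
Site B: residuals N-05 85.4, N-06 30.4, N-07 99.8 → max 99.8 km
Site C: residuals N-05 0.1, N-06 0.1, N-07 0.0 → max 0.1 km
Site D: residuals N-05 53.0, N-06 76.6, N-07 50.8 → max 76.6 km
Site E: residuals N-05 1.8, N-06 84.4, N-07 46.4 → max 84.4 km
Only Site C has all residuals ≈ 0.

Site C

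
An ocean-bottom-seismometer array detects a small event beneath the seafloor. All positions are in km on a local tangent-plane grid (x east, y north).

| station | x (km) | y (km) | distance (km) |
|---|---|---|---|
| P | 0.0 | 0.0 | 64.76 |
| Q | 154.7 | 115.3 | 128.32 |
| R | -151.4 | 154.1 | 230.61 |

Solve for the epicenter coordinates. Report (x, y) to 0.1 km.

Circle about each station: x² + y² = 64.76²; (x − 154.7)² + (y − 115.3)² = 128.32²; (x + 151.4)² + (y − 154.1)² = 230.61².
Subtracting pairs of circle equations eliminates x²+y² and gives linear equations (the radical axes):
309.4 x + 230.6 y = 24954.02
-302.8 x + 308.2 y = -2318.34
Solving the 2×2 system: x ≈ 49.8, y ≈ 41.4 km.
Check against P (with the unrounded x, y): √(x²+y²) = 64.76 ≈ 64.76 km. ✓

49.8 km east, 41.4 km north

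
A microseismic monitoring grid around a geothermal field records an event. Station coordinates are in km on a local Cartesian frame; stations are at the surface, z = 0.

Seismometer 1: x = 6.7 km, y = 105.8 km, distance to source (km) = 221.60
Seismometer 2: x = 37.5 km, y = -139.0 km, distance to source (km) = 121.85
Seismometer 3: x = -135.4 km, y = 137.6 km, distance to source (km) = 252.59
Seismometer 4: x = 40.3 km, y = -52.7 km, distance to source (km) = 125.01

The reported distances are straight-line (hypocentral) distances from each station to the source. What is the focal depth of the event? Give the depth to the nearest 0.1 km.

z ≈ 57.2 km

Each station gives a sphere (x−x_i)² + (y−y_i)² + z² = d_i² (stations at z=0).
Subtracting the Seismometer 1 sphere from Seismometer 2 and Seismometer 3: z² cancels, leaving linear equations in x and y:
61.6 x − 489.6 y = 43747.86
-284.2 x + 63.6 y = 11333.24
Solving: x ≈ -61.609, y ≈ -97.106 km (keep extra digits for the depth step; rounded: -61.6, -97.1).
Then from the Seismometer 1 sphere: z² = 221.60² − (x − 6.7)² − (y − 105.8)² with x = -61.609, y = -97.106, so z ≈ 57.180 ≈ 57.2 km.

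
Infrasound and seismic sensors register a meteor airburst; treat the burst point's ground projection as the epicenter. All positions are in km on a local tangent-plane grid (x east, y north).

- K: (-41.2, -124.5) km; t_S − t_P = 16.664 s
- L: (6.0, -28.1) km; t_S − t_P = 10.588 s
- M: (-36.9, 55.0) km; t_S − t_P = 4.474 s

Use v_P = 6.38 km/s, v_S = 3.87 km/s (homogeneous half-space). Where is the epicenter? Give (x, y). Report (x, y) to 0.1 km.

Distance from S−P lag: d = Δt · v_P v_S / (v_P − v_S) = Δt · (6.38·3.87)/(6.38−3.87) ≈ 9.8369·Δt.
So d_K = 163.92, d_L = 104.15, d_M = 44.01 km.
Circle about each station: (x + 41.2)² + (y + 124.5)² = 163.92²; (x − 6.0)² + (y + 28.1)² = 104.15²; (x + 36.9)² + (y − 55.0)² = 44.01².
Subtracting pairs of circle equations eliminates x²+y² and gives linear equations (the radical axes):
94.4 x + 192.8 y = -349.54
8.6 x + 359.0 y = 12121.81
Solving the 2×2 system: x ≈ -76.4, y ≈ 35.6 km.

(-76.4, 35.6)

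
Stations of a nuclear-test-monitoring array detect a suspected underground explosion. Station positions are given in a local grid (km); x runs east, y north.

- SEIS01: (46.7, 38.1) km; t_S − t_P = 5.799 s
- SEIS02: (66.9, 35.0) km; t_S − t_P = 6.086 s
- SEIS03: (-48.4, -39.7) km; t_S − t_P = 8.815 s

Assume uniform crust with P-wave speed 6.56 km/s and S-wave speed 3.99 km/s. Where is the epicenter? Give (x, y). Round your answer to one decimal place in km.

Distance from S−P lag: d = Δt · v_P v_S / (v_P − v_S) = Δt · (6.56·3.99)/(6.56−3.99) ≈ 10.1846·Δt.
So d_SEIS01 = 59.06, d_SEIS02 = 61.98, d_SEIS03 = 89.78 km.
Circle about each station: (x − 46.7)² + (y − 38.1)² = 59.06²; (x − 66.9)² + (y − 35.0)² = 61.98²; (x + 48.4)² + (y + 39.7)² = 89.78².
Subtracting the SEIS01 equation from the SEIS02 and SEIS03 equations removes the quadratic terms:
40.4 x − 6.2 y = 1714.67
-190.2 x − 155.6 y = -4286.21
Solving the 2×2 system: x ≈ 39.3, y ≈ -20.5 km.

39.3 km east, -20.5 km north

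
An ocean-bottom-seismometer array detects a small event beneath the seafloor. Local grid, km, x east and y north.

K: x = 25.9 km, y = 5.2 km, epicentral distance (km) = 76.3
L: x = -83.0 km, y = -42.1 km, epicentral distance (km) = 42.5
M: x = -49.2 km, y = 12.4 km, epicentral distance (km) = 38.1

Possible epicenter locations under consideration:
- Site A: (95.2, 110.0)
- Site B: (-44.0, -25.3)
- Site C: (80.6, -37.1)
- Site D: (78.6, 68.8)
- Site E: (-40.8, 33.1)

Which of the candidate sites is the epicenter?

For each candidate, compare |candidate − station| to the reported distance:
Site A: residuals K 49.3, L 191.8, M 136.2 → max 191.8 km
Site B: residuals K 0.0, L 0.0, M 0.0 → max 0.0 km
Site C: residuals K 7.2, L 121.2, M 100.8 → max 121.2 km
Site D: residuals K 6.3, L 153.5, M 101.6 → max 153.5 km
Site E: residuals K 4.0, L 43.7, M 15.8 → max 43.7 km
Only Site B has all residuals ≈ 0.

Site B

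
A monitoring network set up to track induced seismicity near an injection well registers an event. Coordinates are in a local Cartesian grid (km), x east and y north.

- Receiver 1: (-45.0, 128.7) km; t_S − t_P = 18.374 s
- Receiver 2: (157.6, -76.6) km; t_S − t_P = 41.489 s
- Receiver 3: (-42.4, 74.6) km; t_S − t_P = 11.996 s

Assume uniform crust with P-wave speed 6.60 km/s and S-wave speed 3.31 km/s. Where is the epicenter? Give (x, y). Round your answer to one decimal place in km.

-100.4 km east, 20.0 km north

Distance from S−P lag: d = Δt · v_P v_S / (v_P − v_S) = Δt · (6.60·3.31)/(6.60−3.31) ≈ 6.6401·Δt.
So d_Receiver 1 = 122.01, d_Receiver 2 = 275.49, d_Receiver 3 = 79.65 km.
Circle about each station: (x + 45.0)² + (y − 128.7)² = 122.01²; (x − 157.6)² + (y + 76.6)² = 275.49²; (x + 42.4)² + (y − 74.6)² = 79.65².
Subtracting pairs of circle equations eliminates x²+y² and gives linear equations (the radical axes):
405.2 x − 410.6 y = -48891.67
5.2 x − 108.2 y = -2683.45
Solving the 2×2 system: x ≈ -100.4, y ≈ 20.0 km.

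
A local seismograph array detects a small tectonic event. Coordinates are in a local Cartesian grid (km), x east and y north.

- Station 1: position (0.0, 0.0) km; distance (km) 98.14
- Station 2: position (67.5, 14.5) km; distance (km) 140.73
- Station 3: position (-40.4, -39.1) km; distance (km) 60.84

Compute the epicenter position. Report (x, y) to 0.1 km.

(-19.4, -96.2)

Circle about each station: x² + y² = 98.14²; (x − 67.5)² + (y − 14.5)² = 140.73²; (x + 40.4)² + (y + 39.1)² = 60.84².
Subtracting the Station 1 equation from the Station 2 and Station 3 equations removes the quadratic terms:
135.0 x + 29.0 y = -5406.97
-80.8 x − 78.2 y = 9090.92
Solving the 2×2 system: x ≈ -19.4, y ≈ -96.2 km.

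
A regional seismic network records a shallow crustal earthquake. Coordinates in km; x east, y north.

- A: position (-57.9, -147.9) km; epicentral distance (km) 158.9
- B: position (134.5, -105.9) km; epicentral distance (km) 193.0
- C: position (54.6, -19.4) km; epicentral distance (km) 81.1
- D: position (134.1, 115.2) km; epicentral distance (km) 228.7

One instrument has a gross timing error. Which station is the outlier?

D

Solve using three stations at a time. Using A, B, C (subtract circle equations pairwise → linear system) gives (x, y) ≈ (-22.1, 6.9).
Distances from that point to each station vs reported:
  A: calculated 158.9 vs reported 158.9 → residual 0.0 km
  B: calculated 193.0 vs reported 193.0 → residual 0.0 km
  C: calculated 81.1 vs reported 81.1 → residual 0.0 km
  D: calculated 190.1 vs reported 228.7 → residual 38.6 km
A, B, C are mutually consistent (residuals ≈ 0); D is off by 38.6 km.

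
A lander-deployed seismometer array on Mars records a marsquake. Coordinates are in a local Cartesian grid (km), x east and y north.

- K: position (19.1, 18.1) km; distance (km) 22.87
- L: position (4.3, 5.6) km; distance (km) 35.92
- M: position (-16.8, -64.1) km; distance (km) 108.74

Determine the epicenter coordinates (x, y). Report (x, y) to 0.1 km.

(13.6, 40.3)

Circle about each station: (x − 19.1)² + (y − 18.1)² = 22.87²; (x − 4.3)² + (y − 5.6)² = 35.92²; (x + 16.8)² + (y + 64.1)² = 108.74².
Subtracting pairs of circle equations eliminates x²+y² and gives linear equations (the radical axes):
-29.6 x − 25.0 y = -1409.78
-71.8 x − 164.4 y = -7602.72
Solving the 2×2 system: x ≈ 13.6, y ≈ 40.3 km.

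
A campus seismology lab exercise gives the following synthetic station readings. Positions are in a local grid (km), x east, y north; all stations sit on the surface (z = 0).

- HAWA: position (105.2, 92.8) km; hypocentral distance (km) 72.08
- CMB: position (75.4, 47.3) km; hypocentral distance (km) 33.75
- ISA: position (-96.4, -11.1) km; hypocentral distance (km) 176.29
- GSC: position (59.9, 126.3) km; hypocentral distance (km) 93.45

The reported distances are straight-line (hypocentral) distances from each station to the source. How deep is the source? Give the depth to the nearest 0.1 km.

Each station gives a sphere (x−x_i)² + (y−y_i)² + z² = d_i² (stations at z=0).
Subtracting the HAWA sphere from CMB and ISA: z² cancels, leaving linear equations in x and y:
-59.6 x − 91.0 y = -7699.97
-403.2 x − 207.8 y = -36145.35
Solving: x ≈ 69.495, y ≈ 39.099 km (keep extra digits for the depth step; rounded: 69.5, 39.1).
Then from the HAWA sphere: z² = 72.08² − (x − 105.2)² − (y − 92.8)² with x = 69.495, y = 39.099, so z ≈ 32.201 ≈ 32.2 km.
Check against GSC (with the unrounded solution): distance 93.45 ≈ 93.45 km. ✓

depth ≈ 32.2 km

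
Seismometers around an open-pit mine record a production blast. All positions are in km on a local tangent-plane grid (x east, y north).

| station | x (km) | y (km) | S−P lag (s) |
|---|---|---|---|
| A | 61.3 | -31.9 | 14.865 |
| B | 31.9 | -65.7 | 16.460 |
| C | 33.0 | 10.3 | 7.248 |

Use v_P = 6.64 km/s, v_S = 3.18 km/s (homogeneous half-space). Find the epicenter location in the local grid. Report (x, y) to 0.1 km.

-8.2 km east, 26.4 km north

Distance from S−P lag: d = Δt · v_P v_S / (v_P − v_S) = Δt · (6.64·3.18)/(6.64−3.18) ≈ 6.1027·Δt.
So d_A = 90.72, d_B = 100.45, d_C = 44.23 km.
Circle about each station: (x − 61.3)² + (y + 31.9)² = 90.72²; (x − 31.9)² + (y + 65.7)² = 100.45²; (x − 33.0)² + (y − 10.3)² = 44.23².
Subtracting the A equation from the B and C equations removes the quadratic terms:
-58.8 x − 67.6 y = -1301.28
-56.6 x + 84.4 y = 2693.62
Solving the 2×2 system: x ≈ -8.2, y ≈ 26.4 km.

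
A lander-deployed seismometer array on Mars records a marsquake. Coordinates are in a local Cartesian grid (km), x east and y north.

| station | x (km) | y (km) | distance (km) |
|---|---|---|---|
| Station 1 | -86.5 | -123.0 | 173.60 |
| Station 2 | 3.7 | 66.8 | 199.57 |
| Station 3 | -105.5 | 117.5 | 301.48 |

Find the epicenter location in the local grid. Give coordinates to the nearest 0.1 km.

Circle about each station: (x + 86.5)² + (y + 123.0)² = 173.60²; (x − 3.7)² + (y − 66.8)² = 199.57²; (x + 105.5)² + (y − 117.5)² = 301.48².
Subtracting the Station 1 equation from the Station 2 and Station 3 equations removes the quadratic terms:
180.4 x + 379.6 y = -27826.54
-38.0 x + 481.0 y = -58427.98
Solving the 2×2 system: x ≈ 86.9, y ≈ -114.6 km.
Check against Station 1 (with the unrounded x, y): √((x + 86.5)²+(y + 123.0)²) = 173.61 ≈ 173.60 km. ✓

x ≈ 86.9 km, y ≈ -114.6 km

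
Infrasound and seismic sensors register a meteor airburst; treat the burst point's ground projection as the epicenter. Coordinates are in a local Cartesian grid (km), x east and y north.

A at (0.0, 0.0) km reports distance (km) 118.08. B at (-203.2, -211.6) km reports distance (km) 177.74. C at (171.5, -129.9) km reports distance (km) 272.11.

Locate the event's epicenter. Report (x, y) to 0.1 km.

(-94.2, -71.2)

Circle about each station: x² + y² = 118.08²; (x + 203.2)² + (y + 211.6)² = 177.74²; (x − 171.5)² + (y + 129.9)² = 272.11².
Subtracting pairs of circle equations eliminates x²+y² and gives linear equations (the radical axes):
-406.4 x − 423.2 y = 68416.18
343.0 x − 259.8 y = -13814.71
Solving the 2×2 system: x ≈ -94.2, y ≈ -71.2 km.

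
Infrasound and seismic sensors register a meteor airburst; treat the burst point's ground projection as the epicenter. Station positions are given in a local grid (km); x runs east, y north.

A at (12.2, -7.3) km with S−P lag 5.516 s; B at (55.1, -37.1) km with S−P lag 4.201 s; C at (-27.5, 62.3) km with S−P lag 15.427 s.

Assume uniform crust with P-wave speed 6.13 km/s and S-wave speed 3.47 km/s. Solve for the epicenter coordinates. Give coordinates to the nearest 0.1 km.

(24.0, -49.8)

Distance from S−P lag: d = Δt · v_P v_S / (v_P − v_S) = Δt · (6.13·3.47)/(6.13−3.47) ≈ 7.9967·Δt.
So d_A = 44.11, d_B = 33.59, d_C = 123.36 km.
Circle about each station: (x − 12.2)² + (y + 7.3)² = 44.11²; (x − 55.1)² + (y + 37.1)² = 33.59²; (x + 27.5)² + (y − 62.3)² = 123.36².
Subtracting the A equation from the B and C equations removes the quadratic terms:
85.8 x − 59.6 y = 5027.69
-79.4 x + 139.2 y = -8836.59
Solving the 2×2 system: x ≈ 24.0, y ≈ -49.8 km.
Check against A (with the unrounded x, y): √((x − 12.2)²+(y + 7.3)²) = 44.09 ≈ 44.11 km. ✓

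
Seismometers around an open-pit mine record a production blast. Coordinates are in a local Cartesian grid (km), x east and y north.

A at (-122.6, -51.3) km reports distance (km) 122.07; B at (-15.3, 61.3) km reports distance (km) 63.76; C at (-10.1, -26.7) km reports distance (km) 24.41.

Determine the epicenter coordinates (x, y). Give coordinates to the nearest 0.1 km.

x ≈ -10.8 km, y ≈ -2.3 km

Circle about each station: (x + 122.6)² + (y + 51.3)² = 122.07²; (x + 15.3)² + (y − 61.3)² = 63.76²; (x + 10.1)² + (y + 26.7)² = 24.41².
Subtracting pairs of circle equations eliminates x²+y² and gives linear equations (the radical axes):
214.6 x + 225.2 y = -2834.92
225.0 x + 49.2 y = -2542.31
Solving the 2×2 system: x ≈ -10.8, y ≈ -2.3 km.
Check against A (with the unrounded x, y): √((x + 122.6)²+(y + 51.3)²) = 122.07 ≈ 122.07 km. ✓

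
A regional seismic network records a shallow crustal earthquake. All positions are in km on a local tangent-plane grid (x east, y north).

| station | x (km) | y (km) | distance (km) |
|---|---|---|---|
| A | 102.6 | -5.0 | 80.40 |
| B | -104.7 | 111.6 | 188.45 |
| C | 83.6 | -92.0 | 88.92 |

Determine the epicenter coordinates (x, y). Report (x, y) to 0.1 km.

Circle about each station: (x − 102.6)² + (y + 5.0)² = 80.40²; (x + 104.7)² + (y − 111.6)² = 188.45²; (x − 83.6)² + (y + 92.0)² = 88.92².
Subtracting the A equation from the B and C equations removes the quadratic terms:
-414.6 x + 233.2 y = -16184.35
-38.0 x − 174.0 y = 3458.59
Solving the 2×2 system: x ≈ 24.8, y ≈ -25.3 km.
Check against A (with the unrounded x, y): √((x − 102.6)²+(y + 5.0)²) = 80.40 ≈ 80.40 km. ✓

24.8 km east, -25.3 km north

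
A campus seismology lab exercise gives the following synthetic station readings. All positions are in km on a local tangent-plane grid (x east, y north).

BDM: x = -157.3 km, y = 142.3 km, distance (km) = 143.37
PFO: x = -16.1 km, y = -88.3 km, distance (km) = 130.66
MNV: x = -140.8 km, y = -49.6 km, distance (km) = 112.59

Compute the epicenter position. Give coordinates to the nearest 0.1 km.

Circle about each station: (x + 157.3)² + (y − 142.3)² = 143.37²; (x + 16.1)² + (y + 88.3)² = 130.66²; (x + 140.8)² + (y + 49.6)² = 112.59².
Subtracting pairs of circle equations eliminates x²+y² and gives linear equations (the radical axes):
282.4 x − 461.2 y = -33453.56
33.0 x − 383.8 y = -14829.33
Solving the 2×2 system: x ≈ -64.4, y ≈ 33.1 km.

(-64.4, 33.1)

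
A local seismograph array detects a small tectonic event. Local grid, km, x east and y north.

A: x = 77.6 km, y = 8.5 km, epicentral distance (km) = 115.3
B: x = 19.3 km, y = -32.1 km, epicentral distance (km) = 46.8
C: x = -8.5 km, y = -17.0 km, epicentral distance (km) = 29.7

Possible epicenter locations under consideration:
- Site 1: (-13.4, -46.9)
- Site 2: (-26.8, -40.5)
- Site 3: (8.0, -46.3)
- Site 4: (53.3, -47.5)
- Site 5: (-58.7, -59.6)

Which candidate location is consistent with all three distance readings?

Site 2

For each candidate, compare |candidate − station| to the reported distance:
Site 1: residuals A 8.8, B 10.9, C 0.6 → max 10.9 km
Site 2: residuals A 0.0, B 0.1, C 0.1 → max 0.1 km
Site 3: residuals A 26.7, B 28.7, C 3.9 → max 28.7 km
Site 4: residuals A 54.3, B 9.5, C 39.2 → max 54.3 km
Site 5: residuals A 37.1, B 35.9, C 36.1 → max 37.1 km
Only Site 2 has all residuals ≈ 0.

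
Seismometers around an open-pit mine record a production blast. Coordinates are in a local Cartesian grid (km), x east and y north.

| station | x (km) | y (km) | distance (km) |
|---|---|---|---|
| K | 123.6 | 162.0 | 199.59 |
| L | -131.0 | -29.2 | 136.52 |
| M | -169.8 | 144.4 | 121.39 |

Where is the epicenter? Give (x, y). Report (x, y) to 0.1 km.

Circle about each station: (x − 123.6)² + (y − 162.0)² = 199.59²; (x + 131.0)² + (y + 29.2)² = 136.52²; (x + 169.8)² + (y − 144.4)² = 121.39².
Subtracting the K equation from the L and M equations removes the quadratic terms:
-509.2 x − 382.4 y = -2308.86
-586.8 x − 35.2 y = 33263.08
Solving the 2×2 system: x ≈ -62.0, y ≈ 88.6 km.
Check against K (with the unrounded x, y): √((x − 123.6)²+(y − 162.0)²) = 199.59 ≈ 199.59 km. ✓

-62.0 km east, 88.6 km north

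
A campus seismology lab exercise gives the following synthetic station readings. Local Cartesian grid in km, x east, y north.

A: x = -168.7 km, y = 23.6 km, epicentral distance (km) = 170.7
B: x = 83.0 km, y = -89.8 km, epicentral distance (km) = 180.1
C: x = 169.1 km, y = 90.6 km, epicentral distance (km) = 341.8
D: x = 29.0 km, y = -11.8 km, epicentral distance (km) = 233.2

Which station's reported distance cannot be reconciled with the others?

Solve using three stations at a time. Using A, B, C (subtract circle equations pairwise → linear system) gives (x, y) ≈ (-92.7, -129.1).
Distances from that point to each station vs reported:
  A: calculated 170.6 vs reported 170.7 → residual 0.1 km
  B: calculated 180.0 vs reported 180.1 → residual 0.1 km
  C: calculated 341.8 vs reported 341.8 → residual 0.0 km
  D: calculated 169.0 vs reported 233.2 → residual 64.2 km
A, B, C are mutually consistent (residuals ≈ 0); D is off by 64.2 km.

D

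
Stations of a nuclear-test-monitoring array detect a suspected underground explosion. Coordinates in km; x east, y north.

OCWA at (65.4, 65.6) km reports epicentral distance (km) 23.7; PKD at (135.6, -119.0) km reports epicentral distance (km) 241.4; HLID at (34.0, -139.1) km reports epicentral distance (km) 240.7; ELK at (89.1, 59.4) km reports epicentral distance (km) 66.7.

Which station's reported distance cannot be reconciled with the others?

Solve using three stations at a time. Using PKD, HLID, ELK (subtract circle equations pairwise → linear system) gives (x, y) ≈ (37.5, 101.6).
Distances from that point to each station vs reported:
  OCWA: calculated 45.5 vs reported 23.7 → residual 21.8 km
  PKD: calculated 241.4 vs reported 241.4 → residual 0.0 km
  HLID: calculated 240.7 vs reported 240.7 → residual 0.0 km
  ELK: calculated 66.6 vs reported 66.7 → residual 0.1 km
PKD, HLID, ELK are mutually consistent (residuals ≈ 0); OCWA is off by 21.8 km.

OCWA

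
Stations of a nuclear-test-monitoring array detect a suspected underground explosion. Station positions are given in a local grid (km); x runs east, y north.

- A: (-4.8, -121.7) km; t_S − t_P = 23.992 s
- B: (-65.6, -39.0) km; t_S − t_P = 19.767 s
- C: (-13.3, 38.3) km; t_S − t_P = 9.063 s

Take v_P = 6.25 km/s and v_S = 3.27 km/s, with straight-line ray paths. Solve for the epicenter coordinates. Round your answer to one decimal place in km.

(48.7, 33.9)

Distance from S−P lag: d = Δt · v_P v_S / (v_P − v_S) = Δt · (6.25·3.27)/(6.25−3.27) ≈ 6.8582·Δt.
So d_A = 164.54, d_B = 135.57, d_C = 62.16 km.
Circle about each station: (x + 4.8)² + (y + 121.7)² = 164.54²; (x + 65.6)² + (y + 39.0)² = 135.57²; (x + 13.3)² + (y − 38.3)² = 62.16².
Subtracting the A equation from the B and C equations removes the quadratic terms:
-121.6 x + 165.4 y = -315.38
-17.0 x + 320.0 y = 10019.40
Solving the 2×2 system: x ≈ 48.7, y ≈ 33.9 km.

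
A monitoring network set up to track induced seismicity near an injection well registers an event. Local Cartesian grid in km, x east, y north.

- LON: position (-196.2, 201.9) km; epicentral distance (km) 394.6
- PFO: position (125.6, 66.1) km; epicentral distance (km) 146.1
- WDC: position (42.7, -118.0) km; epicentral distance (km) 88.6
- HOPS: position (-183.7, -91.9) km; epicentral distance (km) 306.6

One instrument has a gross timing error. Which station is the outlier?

Solve using three stations at a time. Using PFO, WDC, HOPS (subtract circle equations pairwise → linear system) gives (x, y) ≈ (122.7, -79.9).
Distances from that point to each station vs reported:
  LON: calculated 425.6 vs reported 394.6 → residual 31.0 km
  PFO: calculated 146.1 vs reported 146.1 → residual 0.0 km
  WDC: calculated 88.5 vs reported 88.6 → residual 0.1 km
  HOPS: calculated 306.6 vs reported 306.6 → residual 0.0 km
PFO, WDC, HOPS are mutually consistent (residuals ≈ 0); LON is off by 31.0 km.

LON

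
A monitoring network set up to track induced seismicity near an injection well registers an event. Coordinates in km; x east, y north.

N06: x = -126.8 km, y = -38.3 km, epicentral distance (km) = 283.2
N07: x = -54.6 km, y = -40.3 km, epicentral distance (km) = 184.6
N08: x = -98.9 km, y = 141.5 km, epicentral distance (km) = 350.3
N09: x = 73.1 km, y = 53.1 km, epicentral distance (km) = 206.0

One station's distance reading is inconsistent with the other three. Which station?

N06

Solve using three stations at a time. Using N07, N08, N09 (subtract circle equations pairwise → linear system) gives (x, y) ≈ (92.3, -152.0).
Distances from that point to each station vs reported:
  N06: calculated 246.9 vs reported 283.2 → residual 36.3 km
  N07: calculated 184.6 vs reported 184.6 → residual 0.0 km
  N08: calculated 350.3 vs reported 350.3 → residual 0.0 km
  N09: calculated 206.0 vs reported 206.0 → residual 0.0 km
N07, N08, N09 are mutually consistent (residuals ≈ 0); N06 is off by 36.3 km.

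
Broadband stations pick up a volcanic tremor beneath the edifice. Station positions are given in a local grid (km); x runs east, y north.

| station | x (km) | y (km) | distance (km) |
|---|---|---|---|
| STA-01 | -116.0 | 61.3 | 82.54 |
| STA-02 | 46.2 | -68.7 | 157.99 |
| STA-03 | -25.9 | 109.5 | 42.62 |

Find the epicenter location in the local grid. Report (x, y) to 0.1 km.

Circle about each station: (x + 116.0)² + (y − 61.3)² = 82.54²; (x − 46.2)² + (y + 68.7)² = 157.99²; (x + 25.9)² + (y − 109.5)² = 42.62².
Subtracting pairs of circle equations eliminates x²+y² and gives linear equations (the radical axes):
324.4 x − 260.0 y = -28507.55
180.2 x + 96.4 y = 443.76
Solving the 2×2 system: x ≈ -33.7, y ≈ 67.6 km.

-33.7 km east, 67.6 km north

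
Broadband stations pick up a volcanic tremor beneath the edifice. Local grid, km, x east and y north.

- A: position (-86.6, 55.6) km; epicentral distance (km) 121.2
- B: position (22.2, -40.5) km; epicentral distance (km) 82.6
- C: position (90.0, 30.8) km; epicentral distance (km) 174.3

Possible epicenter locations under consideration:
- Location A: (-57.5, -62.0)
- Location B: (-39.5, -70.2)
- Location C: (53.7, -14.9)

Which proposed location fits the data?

For each candidate, compare |candidate − station| to the reported distance:
Location A: residuals A 0.1, B 0.1, C 0.0 → max 0.1 km
Location B: residuals A 13.1, B 14.1, C 10.1 → max 14.1 km
Location C: residuals A 35.8, B 42.0, C 115.9 → max 115.9 km
Only Location A has all residuals ≈ 0.

Location A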